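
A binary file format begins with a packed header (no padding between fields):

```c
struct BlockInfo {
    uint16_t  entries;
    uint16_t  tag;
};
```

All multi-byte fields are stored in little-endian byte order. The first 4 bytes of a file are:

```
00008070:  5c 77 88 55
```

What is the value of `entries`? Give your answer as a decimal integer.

`entries` is the first field, at byte offset 0, occupying 2 bytes.
Bytes at offsets 0..1: 5C 77.
Little-endian: lowest address holds the least-significant byte.
Reassemble most-significant byte first: 77 5C → 0x775C.
0x775C = 30556.

30556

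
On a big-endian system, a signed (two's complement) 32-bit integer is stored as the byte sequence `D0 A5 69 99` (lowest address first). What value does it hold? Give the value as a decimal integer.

-794465895

In big-endian order the high byte comes first in memory.
The bytes are already most-significant first: 0xD0A56999.
Top bit is set, so as a signed 32-bit value this is 0xD0A56999 − 2^32 = -794465895.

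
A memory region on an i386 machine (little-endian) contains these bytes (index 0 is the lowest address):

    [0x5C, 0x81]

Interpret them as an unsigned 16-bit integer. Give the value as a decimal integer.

Little-endian: lowest address holds the least-significant byte.
Reassemble most-significant byte first: 81 5C → 0x815C.
0x815C = 33116.

33116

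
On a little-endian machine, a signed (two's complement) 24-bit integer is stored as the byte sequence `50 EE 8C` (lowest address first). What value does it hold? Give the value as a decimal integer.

In little-endian order the low byte comes first in memory.
Reassemble most-significant byte first: 8C EE 50 → 0x8CEE50.
Top bit is set, so as a signed 24-bit value this is 0x8CEE50 − 2^24 = -7541168.

-7541168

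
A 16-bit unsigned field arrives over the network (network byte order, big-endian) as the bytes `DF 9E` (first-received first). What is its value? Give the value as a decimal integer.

57246

Big-endian stores the most-significant byte at the lowest address.
The bytes are already most-significant first: 0xDF9E.
0xDF9E = 57246.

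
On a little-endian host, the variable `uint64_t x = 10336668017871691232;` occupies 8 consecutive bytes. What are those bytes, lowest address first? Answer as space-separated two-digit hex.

10336668017871691232 in hexadecimal, padded to 64 bits, is 0x8F7338CBD6621DE0.
Split into bytes (most-significant first): 8F 73 38 CB D6 62 1D E0.
Little-endian stores the least-significant byte at the lowest address.
So at ascending addresses the bytes are E0 1D 62 D6 CB 38 73 8F.

E0 1D 62 D6 CB 38 73 8F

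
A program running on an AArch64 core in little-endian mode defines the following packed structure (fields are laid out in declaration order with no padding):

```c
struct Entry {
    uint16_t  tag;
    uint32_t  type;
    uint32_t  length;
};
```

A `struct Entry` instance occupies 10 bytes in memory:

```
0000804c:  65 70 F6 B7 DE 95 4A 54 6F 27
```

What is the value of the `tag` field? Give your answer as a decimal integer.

28773

`tag` is the first field, at byte offset 0, occupying 2 bytes.
Bytes at offsets 0..1: 65 70.
Little-endian: lowest address holds the least-significant byte.
Reassemble most-significant byte first: 70 65 → 0x7065.
0x7065 = 28773.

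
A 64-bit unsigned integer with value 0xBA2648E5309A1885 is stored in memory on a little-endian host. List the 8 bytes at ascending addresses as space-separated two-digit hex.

85 18 9A 30 E5 48 26 BA

Split into bytes (most-significant first): BA 26 48 E5 30 9A 18 85.
Little-endian: lowest address holds the least-significant byte.
So at ascending addresses the bytes are 85 18 9A 30 E5 48 26 BA.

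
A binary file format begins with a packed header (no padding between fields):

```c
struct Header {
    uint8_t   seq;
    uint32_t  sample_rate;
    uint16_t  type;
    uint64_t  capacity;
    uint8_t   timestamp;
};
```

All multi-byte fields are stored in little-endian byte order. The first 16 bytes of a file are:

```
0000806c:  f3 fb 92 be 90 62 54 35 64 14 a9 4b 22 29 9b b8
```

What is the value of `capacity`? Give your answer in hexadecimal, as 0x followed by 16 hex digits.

0x9B29224BA9146435

`capacity` follows `seq` (1 B), `sample_rate` (4 B), `type` (2 B), so it starts at offset 1 + 4 + 2 = 7 and occupies 8 bytes.
Bytes at offsets 7..14: 35 64 14 A9 4B 22 29 9B.
Little-endian stores the least-significant byte at the lowest address.
Reassemble most-significant byte first: 9B 29 22 4B A9 14 64 35 → 0x9B29224BA9146435.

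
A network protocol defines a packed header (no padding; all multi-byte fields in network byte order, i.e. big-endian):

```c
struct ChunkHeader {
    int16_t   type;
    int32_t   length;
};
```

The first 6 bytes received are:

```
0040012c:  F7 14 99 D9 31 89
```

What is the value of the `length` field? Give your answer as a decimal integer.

`length` follows `type` (2 bytes), so it starts at byte offset 2 and occupies 4 bytes.
Bytes at offsets 2..5: 99 D9 31 89.
Big-endian: lowest address holds the most-significant byte.
The bytes are already most-significant first: 0x99D93189.
Top bit is set, so as a signed 32-bit value this is 0x99D93189 − 2^32 = -1713819255.

-1713819255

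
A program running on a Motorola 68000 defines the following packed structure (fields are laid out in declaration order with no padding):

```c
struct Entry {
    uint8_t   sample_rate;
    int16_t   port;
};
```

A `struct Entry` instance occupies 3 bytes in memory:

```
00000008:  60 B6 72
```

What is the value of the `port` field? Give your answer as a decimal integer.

`port` follows `sample_rate` (1 byte), so it starts at byte offset 1 and occupies 2 bytes.
Bytes at offsets 1..2: B6 72.
Big-endian stores the most-significant byte at the lowest address.
The bytes are already most-significant first: 0xB672.
Top bit is set, so as a signed 16-bit value this is 0xB672 − 2^16 = -18830.

-18830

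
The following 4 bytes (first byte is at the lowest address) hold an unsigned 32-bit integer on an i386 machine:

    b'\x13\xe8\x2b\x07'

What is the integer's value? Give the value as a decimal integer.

Little-endian stores the least-significant byte at the lowest address.
Reassemble most-significant byte first: 07 2B E8 13 → 0x072BE813.
0x072BE813 = 120317971.

120317971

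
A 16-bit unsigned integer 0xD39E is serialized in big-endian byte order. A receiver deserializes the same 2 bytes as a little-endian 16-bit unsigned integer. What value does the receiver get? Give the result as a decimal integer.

40659

Stored big-endian, the bytes at ascending addresses are D3 9E.
Read back as little-endian, the first byte is least significant, giving 0x9ED3.
0x9ED3 = 40659.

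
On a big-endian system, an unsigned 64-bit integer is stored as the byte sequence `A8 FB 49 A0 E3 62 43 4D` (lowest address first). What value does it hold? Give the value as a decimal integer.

Big-endian: lowest address holds the most-significant byte.
The bytes are already most-significant first: 0xA8FB49A0E362434D.
0xA8FB49A0E362434D = 12176406972884730701.

12176406972884730701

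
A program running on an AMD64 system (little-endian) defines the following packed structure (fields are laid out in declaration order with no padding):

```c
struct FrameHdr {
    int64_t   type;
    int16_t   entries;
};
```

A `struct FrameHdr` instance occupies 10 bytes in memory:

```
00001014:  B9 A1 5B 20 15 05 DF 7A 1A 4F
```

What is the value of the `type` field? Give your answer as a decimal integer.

8853800980729012665

`type` is the first field, at byte offset 0, occupying 8 bytes.
Bytes at offsets 0..7: B9 A1 5B 20 15 05 DF 7A.
Little-endian stores the least-significant byte at the lowest address.
Reassemble most-significant byte first: 7A DF 05 15 20 5B A1 B9 → 0x7ADF0515205BA1B9.
0x7ADF0515205BA1B9 = 8853800980729012665.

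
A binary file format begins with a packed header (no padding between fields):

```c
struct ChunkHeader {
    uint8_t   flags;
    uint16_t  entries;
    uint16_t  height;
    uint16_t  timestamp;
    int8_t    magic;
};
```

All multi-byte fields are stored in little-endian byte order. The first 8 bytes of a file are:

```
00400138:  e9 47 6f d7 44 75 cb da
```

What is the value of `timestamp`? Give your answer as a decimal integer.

52085

`timestamp` follows `flags` (1 B), `entries` (2 B), `height` (2 B), so it starts at offset 1 + 2 + 2 = 5 and occupies 2 bytes.
Bytes at offsets 5..6: 75 CB.
Little-endian stores the least-significant byte at the lowest address.
Reassemble most-significant byte first: CB 75 → 0xCB75.
0xCB75 = 52085.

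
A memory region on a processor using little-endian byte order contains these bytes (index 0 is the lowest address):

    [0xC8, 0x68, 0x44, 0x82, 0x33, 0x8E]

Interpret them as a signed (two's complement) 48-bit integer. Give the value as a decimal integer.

-125123096713016

Little-endian stores the least-significant byte at the lowest address.
Reassemble most-significant byte first: 8E 33 82 44 68 C8 → 0x8E33824468C8.
Top bit is set, so as a signed 48-bit value this is 0x8E33824468C8 − 2^48 = -125123096713016.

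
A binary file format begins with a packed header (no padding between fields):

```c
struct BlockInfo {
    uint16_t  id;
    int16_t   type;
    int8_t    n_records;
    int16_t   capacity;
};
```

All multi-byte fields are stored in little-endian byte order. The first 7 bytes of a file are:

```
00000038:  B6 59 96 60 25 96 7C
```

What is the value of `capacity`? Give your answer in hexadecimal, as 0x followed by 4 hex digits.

`capacity` follows `id` (2 B), `type` (2 B), `n_records` (1 B), so it starts at offset 2 + 2 + 1 = 5 and occupies 2 bytes.
Bytes at offsets 5..6: 96 7C.
Little-endian stores the least-significant byte at the lowest address.
Reassemble most-significant byte first: 7C 96 → 0x7C96.

0x7C96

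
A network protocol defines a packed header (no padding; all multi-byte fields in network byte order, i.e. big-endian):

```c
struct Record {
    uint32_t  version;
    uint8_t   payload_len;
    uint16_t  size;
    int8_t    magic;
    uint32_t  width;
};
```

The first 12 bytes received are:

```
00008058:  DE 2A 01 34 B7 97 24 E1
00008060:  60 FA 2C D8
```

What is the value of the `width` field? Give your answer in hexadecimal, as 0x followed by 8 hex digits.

0x60FA2CD8

`width` follows `version` (4 B), `payload_len` (1 B), `size` (2 B), `magic` (1 B), so it starts at offset 4 + 1 + 2 + 1 = 8 and occupies 4 bytes.
Bytes at offsets 8..11: 60 FA 2C D8.
Big-endian: lowest address holds the most-significant byte.
The bytes are already most-significant first: 0x60FA2CD8.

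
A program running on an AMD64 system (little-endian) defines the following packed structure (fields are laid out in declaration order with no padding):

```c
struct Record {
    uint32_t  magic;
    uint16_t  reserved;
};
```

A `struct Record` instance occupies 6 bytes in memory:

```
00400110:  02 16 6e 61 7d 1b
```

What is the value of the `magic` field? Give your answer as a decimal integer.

`magic` is the first field, at byte offset 0, occupying 4 bytes.
Bytes at offsets 0..3: 02 16 6E 61.
In little-endian order the low byte comes first in memory.
Reassemble most-significant byte first: 61 6E 16 02 → 0x616E1602.
0x616E1602 = 1634604546.

1634604546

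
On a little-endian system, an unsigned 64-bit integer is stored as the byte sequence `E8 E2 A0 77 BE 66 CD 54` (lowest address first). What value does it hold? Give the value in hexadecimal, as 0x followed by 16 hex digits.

0x54CD66BE77A0E2E8

In little-endian order the low byte comes first in memory.
Reassemble most-significant byte first: 54 CD 66 BE 77 A0 E2 E8 → 0x54CD66BE77A0E2E8.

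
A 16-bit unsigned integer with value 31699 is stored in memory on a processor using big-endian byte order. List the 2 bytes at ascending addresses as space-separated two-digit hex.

7B D3

31699 in hexadecimal, padded to 16 bits, is 0x7BD3.
Split into bytes (most-significant first): 7B D3.
Big-endian: lowest address holds the most-significant byte.
So the memory order matches the most-significant-first order: 7B D3.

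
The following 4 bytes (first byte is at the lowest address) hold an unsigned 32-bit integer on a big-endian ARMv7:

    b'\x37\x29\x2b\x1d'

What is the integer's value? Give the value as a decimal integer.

In big-endian order the high byte comes first in memory.
The bytes are already most-significant first: 0x37292B1D.
0x37292B1D = 925444893.

925444893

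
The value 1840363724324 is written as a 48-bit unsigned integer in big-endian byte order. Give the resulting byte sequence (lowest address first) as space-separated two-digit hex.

01 AC 7E 39 DE 24

1840363724324 in hexadecimal, padded to 48 bits, is 0x01AC7E39DE24.
Split into bytes (most-significant first): 01 AC 7E 39 DE 24.
Big-endian: lowest address holds the most-significant byte.
So the memory order matches the most-significant-first order: 01 AC 7E 39 DE 24.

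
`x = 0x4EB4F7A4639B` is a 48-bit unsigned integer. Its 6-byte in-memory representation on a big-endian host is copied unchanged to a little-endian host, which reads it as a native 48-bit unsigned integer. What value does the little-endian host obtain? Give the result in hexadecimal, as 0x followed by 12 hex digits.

Stored big-endian, the bytes at ascending addresses are 4E B4 F7 A4 63 9B.
Read back as little-endian, the first byte is least significant, giving 0x9B63A4F7B44E.

0x9B63A4F7B44E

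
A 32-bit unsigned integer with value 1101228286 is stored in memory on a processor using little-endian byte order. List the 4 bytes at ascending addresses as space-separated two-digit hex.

1101228286 in hexadecimal, padded to 32 bits, is 0x41A368FE.
Split into bytes (most-significant first): 41 A3 68 FE.
In little-endian order the low byte comes first in memory.
So at ascending addresses the bytes are FE 68 A3 41.

FE 68 A3 41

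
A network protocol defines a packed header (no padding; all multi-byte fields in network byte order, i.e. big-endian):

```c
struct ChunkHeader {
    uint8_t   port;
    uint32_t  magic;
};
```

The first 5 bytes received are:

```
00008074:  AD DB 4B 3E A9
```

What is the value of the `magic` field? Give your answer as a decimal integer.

`magic` follows `port` (1 byte), so it starts at byte offset 1 and occupies 4 bytes.
Bytes at offsets 1..4: DB 4B 3E A9.
In big-endian order the high byte comes first in memory.
The bytes are already most-significant first: 0xDB4B3EA9.
0xDB4B3EA9 = 3679141545.

3679141545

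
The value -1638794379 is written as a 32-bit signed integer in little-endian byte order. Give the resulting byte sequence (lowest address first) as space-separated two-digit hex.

75 FB 51 9E

Two's complement of -1638794379 in 32 bits: 1638794379 = 0x61AE048B; invert → 0x9E51FB74; add 1 → 0x9E51FB75.
Split into bytes (most-significant first): 9E 51 FB 75.
Little-endian: lowest address holds the least-significant byte.
So at ascending addresses the bytes are 75 FB 51 9E.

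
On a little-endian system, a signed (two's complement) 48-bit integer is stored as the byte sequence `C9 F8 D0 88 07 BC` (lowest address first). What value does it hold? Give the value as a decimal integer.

-74734430521143

In little-endian order the low byte comes first in memory.
Reassemble most-significant byte first: BC 07 88 D0 F8 C9 → 0xBC0788D0F8C9.
Top bit is set, so as a signed 48-bit value this is 0xBC0788D0F8C9 − 2^48 = -74734430521143.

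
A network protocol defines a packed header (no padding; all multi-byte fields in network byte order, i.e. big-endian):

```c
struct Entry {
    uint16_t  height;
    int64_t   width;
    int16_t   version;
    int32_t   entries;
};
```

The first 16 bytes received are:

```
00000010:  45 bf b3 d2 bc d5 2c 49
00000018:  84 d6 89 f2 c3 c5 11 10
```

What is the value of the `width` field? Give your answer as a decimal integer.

-5489117372054141738

`width` follows `height` (2 bytes), so it starts at byte offset 2 and occupies 8 bytes.
Bytes at offsets 2..9: B3 D2 BC D5 2C 49 84 D6.
Big-endian stores the most-significant byte at the lowest address.
The bytes are already most-significant first: 0xB3D2BCD52C4984D6.
Top bit is set, so as a signed 64-bit value this is 0xB3D2BCD52C4984D6 − 2^64 = -5489117372054141738.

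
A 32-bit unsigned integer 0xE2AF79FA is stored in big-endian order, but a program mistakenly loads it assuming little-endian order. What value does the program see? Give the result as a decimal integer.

4202278882

Stored big-endian, the bytes at ascending addresses are E2 AF 79 FA.
Read back as little-endian, the first byte is least significant, giving 0xFA79AFE2.
0xFA79AFE2 = 4202278882.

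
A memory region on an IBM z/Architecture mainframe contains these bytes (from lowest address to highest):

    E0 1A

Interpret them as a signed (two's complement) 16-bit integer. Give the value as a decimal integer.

In big-endian order the high byte comes first in memory.
The bytes are already most-significant first: 0xE01A.
Top bit is set, so as a signed 16-bit value this is 0xE01A − 2^16 = -8166.

-8166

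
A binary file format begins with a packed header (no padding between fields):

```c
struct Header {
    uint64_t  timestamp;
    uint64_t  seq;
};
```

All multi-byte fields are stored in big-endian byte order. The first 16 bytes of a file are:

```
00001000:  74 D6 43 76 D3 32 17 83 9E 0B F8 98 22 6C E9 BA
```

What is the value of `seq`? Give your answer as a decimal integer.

11388469415032711610

`seq` follows `timestamp` (8 bytes), so it starts at byte offset 8 and occupies 8 bytes.
Bytes at offsets 8..15: 9E 0B F8 98 22 6C E9 BA.
Big-endian stores the most-significant byte at the lowest address.
The bytes are already most-significant first: 0x9E0BF898226CE9BA.
0x9E0BF898226CE9BA = 11388469415032711610.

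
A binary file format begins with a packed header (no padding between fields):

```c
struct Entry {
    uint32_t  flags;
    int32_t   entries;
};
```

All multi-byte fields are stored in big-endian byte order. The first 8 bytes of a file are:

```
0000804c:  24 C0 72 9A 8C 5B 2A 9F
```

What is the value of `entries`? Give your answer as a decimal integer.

`entries` follows `flags` (4 bytes), so it starts at byte offset 4 and occupies 4 bytes.
Bytes at offsets 4..7: 8C 5B 2A 9F.
Big-endian: lowest address holds the most-significant byte.
The bytes are already most-significant first: 0x8C5B2A9F.
Top bit is set, so as a signed 32-bit value this is 0x8C5B2A9F − 2^32 = -1940182369.

-1940182369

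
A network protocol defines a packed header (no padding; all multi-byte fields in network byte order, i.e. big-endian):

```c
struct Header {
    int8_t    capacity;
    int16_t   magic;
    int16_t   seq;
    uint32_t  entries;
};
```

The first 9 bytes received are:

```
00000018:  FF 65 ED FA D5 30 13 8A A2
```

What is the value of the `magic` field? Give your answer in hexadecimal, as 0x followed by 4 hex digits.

0x65ED

`magic` follows `capacity` (1 byte), so it starts at byte offset 1 and occupies 2 bytes.
Bytes at offsets 1..2: 65 ED.
In big-endian order the high byte comes first in memory.
The bytes are already most-significant first: 0x65ED.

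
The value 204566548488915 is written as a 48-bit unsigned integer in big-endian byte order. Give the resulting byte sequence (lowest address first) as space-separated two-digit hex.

204566548488915 in hexadecimal, padded to 48 bits, is 0xBA0D5C74A2D3.
Split into bytes (most-significant first): BA 0D 5C 74 A2 D3.
Big-endian: lowest address holds the most-significant byte.
So the memory order matches the most-significant-first order: BA 0D 5C 74 A2 D3.

BA 0D 5C 74 A2 D3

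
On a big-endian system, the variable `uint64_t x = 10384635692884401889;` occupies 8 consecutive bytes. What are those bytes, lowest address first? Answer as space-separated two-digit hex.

10384635692884401889 in hexadecimal, padded to 64 bits, is 0x901DA3247C379EE1.
Split into bytes (most-significant first): 90 1D A3 24 7C 37 9E E1.
Big-endian stores the most-significant byte at the lowest address.
So the memory order matches the most-significant-first order: 90 1D A3 24 7C 37 9E E1.

90 1D A3 24 7C 37 9E E1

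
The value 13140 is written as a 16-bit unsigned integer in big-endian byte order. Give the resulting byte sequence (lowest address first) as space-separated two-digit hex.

33 54

13140 in hexadecimal, padded to 16 bits, is 0x3354.
Split into bytes (most-significant first): 33 54.
Big-endian stores the most-significant byte at the lowest address.
So the memory order matches the most-significant-first order: 33 54.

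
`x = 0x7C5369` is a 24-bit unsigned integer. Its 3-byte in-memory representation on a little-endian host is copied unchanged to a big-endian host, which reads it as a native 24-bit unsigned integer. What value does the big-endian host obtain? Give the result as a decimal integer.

6902652

Stored little-endian, the bytes at ascending addresses are 69 53 7C.
Read back as big-endian, the last byte is least significant, giving 0x69537C.
0x69537C = 6902652.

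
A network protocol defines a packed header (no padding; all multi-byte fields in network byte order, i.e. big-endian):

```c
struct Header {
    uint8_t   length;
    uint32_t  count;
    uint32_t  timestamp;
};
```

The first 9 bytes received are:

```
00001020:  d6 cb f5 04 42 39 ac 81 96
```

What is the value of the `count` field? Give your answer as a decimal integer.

`count` follows `length` (1 byte), so it starts at byte offset 1 and occupies 4 bytes.
Bytes at offsets 1..4: CB F5 04 42.
In big-endian order the high byte comes first in memory.
The bytes are already most-significant first: 0xCBF50442.
0xCBF50442 = 3421832258.

3421832258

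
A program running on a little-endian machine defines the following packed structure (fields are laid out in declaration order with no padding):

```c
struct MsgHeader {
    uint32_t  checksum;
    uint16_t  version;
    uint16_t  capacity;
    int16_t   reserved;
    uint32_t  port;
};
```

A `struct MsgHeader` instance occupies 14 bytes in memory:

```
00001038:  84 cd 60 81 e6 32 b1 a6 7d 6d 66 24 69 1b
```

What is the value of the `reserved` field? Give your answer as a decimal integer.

28029

`reserved` follows `checksum` (4 B), `version` (2 B), `capacity` (2 B), so it starts at offset 4 + 2 + 2 = 8 and occupies 2 bytes.
Bytes at offsets 8..9: 7D 6D.
Little-endian stores the least-significant byte at the lowest address.
Reassemble most-significant byte first: 6D 7D → 0x6D7D.
0x6D7D = 28029.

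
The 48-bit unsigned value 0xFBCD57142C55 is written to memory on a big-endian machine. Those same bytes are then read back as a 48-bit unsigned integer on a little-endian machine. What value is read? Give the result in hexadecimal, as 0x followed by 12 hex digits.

Stored big-endian, the bytes at ascending addresses are FB CD 57 14 2C 55.
Read back as little-endian, the first byte is least significant, giving 0x552C1457CDFB.

0x552C1457CDFB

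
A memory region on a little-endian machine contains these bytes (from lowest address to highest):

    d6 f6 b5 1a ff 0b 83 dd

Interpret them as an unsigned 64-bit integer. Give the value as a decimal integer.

15961614694623868630

In little-endian order the low byte comes first in memory.
Reassemble most-significant byte first: DD 83 0B FF 1A B5 F6 D6 → 0xDD830BFF1AB5F6D6.
0xDD830BFF1AB5F6D6 = 15961614694623868630.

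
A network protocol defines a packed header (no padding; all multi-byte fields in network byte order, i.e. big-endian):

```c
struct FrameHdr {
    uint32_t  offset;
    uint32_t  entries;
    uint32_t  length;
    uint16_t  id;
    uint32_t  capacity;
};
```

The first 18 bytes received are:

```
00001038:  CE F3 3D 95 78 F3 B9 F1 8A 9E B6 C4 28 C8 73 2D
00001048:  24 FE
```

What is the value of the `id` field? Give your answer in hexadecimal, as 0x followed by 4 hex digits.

0x28C8

`id` follows `offset` (4 B), `entries` (4 B), `length` (4 B), so it starts at offset 4 + 4 + 4 = 12 and occupies 2 bytes.
Bytes at offsets 12..13: 28 C8.
In big-endian order the high byte comes first in memory.
The bytes are already most-significant first: 0x28C8.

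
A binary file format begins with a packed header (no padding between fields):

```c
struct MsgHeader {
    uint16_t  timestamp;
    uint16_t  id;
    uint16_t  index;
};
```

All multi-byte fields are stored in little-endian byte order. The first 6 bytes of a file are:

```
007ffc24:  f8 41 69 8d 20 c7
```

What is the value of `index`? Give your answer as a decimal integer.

50976

`index` follows `timestamp` (2 B), `id` (2 B), so it starts at offset 2 + 2 = 4 and occupies 2 bytes.
Bytes at offsets 4..5: 20 C7.
In little-endian order the low byte comes first in memory.
Reassemble most-significant byte first: C7 20 → 0xC720.
0xC720 = 50976.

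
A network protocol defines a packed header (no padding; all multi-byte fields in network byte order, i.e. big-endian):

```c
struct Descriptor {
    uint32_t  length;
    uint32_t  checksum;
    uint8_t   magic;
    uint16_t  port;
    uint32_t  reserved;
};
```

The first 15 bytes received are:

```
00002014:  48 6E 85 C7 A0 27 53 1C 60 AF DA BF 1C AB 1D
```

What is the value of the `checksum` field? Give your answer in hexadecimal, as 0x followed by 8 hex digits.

0xA027531C

`checksum` follows `length` (4 bytes), so it starts at byte offset 4 and occupies 4 bytes.
Bytes at offsets 4..7: A0 27 53 1C.
In big-endian order the high byte comes first in memory.
The bytes are already most-significant first: 0xA027531C.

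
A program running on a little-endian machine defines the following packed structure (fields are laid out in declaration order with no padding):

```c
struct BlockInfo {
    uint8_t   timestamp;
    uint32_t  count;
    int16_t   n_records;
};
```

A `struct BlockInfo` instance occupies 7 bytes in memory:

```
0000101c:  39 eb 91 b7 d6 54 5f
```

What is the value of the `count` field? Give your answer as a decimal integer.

`count` follows `timestamp` (1 byte), so it starts at byte offset 1 and occupies 4 bytes.
Bytes at offsets 1..4: EB 91 B7 D6.
In little-endian order the low byte comes first in memory.
Reassemble most-significant byte first: D6 B7 91 EB → 0xD6B791EB.
0xD6B791EB = 3602354667.

3602354667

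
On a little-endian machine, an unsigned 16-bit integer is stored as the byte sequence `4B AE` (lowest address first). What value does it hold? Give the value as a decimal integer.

44619

Little-endian stores the least-significant byte at the lowest address.
Reassemble most-significant byte first: AE 4B → 0xAE4B.
0xAE4B = 44619.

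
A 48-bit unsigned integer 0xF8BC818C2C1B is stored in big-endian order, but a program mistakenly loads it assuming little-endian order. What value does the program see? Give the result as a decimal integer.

Stored big-endian, the bytes at ascending addresses are F8 BC 81 8C 2C 1B.
Read back as little-endian, the first byte is least significant, giving 0x1B2C8C81BCF8.
0x1B2C8C81BCF8 = 29878149823736.

29878149823736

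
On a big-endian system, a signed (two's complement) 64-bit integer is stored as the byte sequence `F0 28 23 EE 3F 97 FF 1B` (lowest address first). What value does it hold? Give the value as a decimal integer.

Big-endian: lowest address holds the most-significant byte.
The bytes are already most-significant first: 0xF02823EE3F97FF1B.
Top bit is set, so as a signed 64-bit value this is 0xF02823EE3F97FF1B − 2^64 = -1141622999362306277.

-1141622999362306277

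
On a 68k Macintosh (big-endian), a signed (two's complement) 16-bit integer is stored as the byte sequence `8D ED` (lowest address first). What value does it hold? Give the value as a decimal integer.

-29203

Big-endian stores the most-significant byte at the lowest address.
The bytes are already most-significant first: 0x8DED.
Top bit is set, so as a signed 16-bit value this is 0x8DED − 2^16 = -29203.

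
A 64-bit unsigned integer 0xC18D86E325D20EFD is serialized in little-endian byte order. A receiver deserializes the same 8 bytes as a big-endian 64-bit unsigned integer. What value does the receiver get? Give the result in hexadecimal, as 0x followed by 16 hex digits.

0xFD0ED225E3868DC1

Stored little-endian, the bytes at ascending addresses are FD 0E D2 25 E3 86 8D C1.
Read back as big-endian, the last byte is least significant, giving 0xFD0ED225E3868DC1.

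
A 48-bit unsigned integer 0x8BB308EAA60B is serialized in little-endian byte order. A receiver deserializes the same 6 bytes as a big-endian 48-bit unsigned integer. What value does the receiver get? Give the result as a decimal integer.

Stored little-endian, the bytes at ascending addresses are 0B A6 EA 08 B3 8B.
Read back as big-endian, the last byte is least significant, giving 0x0BA6EA08B38B.
0x0BA6EA08B38B = 12811518915467.

12811518915467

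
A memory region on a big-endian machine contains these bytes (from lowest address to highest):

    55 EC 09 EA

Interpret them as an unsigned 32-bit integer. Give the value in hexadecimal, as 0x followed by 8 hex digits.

In big-endian order the high byte comes first in memory.
The bytes are already most-significant first: 0x55EC09EA.

0x55EC09EA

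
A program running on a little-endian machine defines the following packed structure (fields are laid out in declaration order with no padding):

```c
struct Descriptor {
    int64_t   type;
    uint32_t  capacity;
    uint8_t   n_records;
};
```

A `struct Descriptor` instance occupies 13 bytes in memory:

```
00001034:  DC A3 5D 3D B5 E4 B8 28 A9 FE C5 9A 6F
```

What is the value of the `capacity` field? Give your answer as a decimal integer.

2596667049

`capacity` follows `type` (8 bytes), so it starts at byte offset 8 and occupies 4 bytes.
Bytes at offsets 8..11: A9 FE C5 9A.
Little-endian stores the least-significant byte at the lowest address.
Reassemble most-significant byte first: 9A C5 FE A9 → 0x9AC5FEA9.
0x9AC5FEA9 = 2596667049.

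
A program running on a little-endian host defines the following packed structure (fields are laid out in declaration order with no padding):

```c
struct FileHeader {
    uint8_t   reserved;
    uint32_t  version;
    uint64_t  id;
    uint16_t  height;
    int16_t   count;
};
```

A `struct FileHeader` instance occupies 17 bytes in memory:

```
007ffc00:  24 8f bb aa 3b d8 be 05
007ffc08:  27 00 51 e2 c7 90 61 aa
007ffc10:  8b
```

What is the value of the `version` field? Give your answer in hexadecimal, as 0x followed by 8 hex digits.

0x3BAABB8F

`version` follows `reserved` (1 byte), so it starts at byte offset 1 and occupies 4 bytes.
Bytes at offsets 1..4: 8F BB AA 3B.
In little-endian order the low byte comes first in memory.
Reassemble most-significant byte first: 3B AA BB 8F → 0x3BAABB8F.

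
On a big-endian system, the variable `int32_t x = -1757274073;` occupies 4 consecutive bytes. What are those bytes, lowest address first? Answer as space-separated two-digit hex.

97 42 20 27

Two's complement of -1757274073 in 32 bits: 1757274073 = 0x68BDDFD9; invert → 0x97422026; add 1 → 0x97422027.
Split into bytes (most-significant first): 97 42 20 27.
Big-endian stores the most-significant byte at the lowest address.
So the memory order matches the most-significant-first order: 97 42 20 27.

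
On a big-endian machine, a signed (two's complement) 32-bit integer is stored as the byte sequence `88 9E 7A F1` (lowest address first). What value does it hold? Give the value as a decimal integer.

Big-endian: lowest address holds the most-significant byte.
The bytes are already most-significant first: 0x889E7AF1.
Top bit is set, so as a signed 32-bit value this is 0x889E7AF1 − 2^32 = -2002879759.

-2002879759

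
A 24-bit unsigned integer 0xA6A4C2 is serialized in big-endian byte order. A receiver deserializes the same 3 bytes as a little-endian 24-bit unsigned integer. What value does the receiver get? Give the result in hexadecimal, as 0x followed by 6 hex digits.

Stored big-endian, the bytes at ascending addresses are A6 A4 C2.
Read back as little-endian, the first byte is least significant, giving 0xC2A4A6.

0xC2A4A6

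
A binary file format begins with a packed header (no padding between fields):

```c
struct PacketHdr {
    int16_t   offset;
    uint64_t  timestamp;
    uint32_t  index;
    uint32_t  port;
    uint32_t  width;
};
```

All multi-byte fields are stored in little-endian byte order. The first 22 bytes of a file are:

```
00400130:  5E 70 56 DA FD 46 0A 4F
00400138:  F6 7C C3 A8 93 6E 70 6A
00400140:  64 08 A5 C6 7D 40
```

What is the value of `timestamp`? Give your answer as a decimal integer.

9004471410533194326

`timestamp` follows `offset` (2 bytes), so it starts at byte offset 2 and occupies 8 bytes.
Bytes at offsets 2..9: 56 DA FD 46 0A 4F F6 7C.
In little-endian order the low byte comes first in memory.
Reassemble most-significant byte first: 7C F6 4F 0A 46 FD DA 56 → 0x7CF64F0A46FDDA56.
0x7CF64F0A46FDDA56 = 9004471410533194326.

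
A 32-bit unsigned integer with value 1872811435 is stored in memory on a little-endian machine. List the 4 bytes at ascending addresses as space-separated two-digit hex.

AB D5 A0 6F

1872811435 in hexadecimal, padded to 32 bits, is 0x6FA0D5AB.
Split into bytes (most-significant first): 6F A0 D5 AB.
In little-endian order the low byte comes first in memory.
So at ascending addresses the bytes are AB D5 A0 6F.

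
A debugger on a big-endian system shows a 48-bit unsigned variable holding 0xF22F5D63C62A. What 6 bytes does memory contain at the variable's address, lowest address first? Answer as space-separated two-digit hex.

Split into bytes (most-significant first): F2 2F 5D 63 C6 2A.
In big-endian order the high byte comes first in memory.
So the memory order matches the most-significant-first order: F2 2F 5D 63 C6 2A.

F2 2F 5D 63 C6 2A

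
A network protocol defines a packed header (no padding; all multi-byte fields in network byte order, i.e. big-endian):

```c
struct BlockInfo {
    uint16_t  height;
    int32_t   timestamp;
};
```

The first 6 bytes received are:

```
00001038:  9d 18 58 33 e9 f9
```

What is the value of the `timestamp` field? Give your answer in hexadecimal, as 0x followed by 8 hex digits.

`timestamp` follows `height` (2 bytes), so it starts at byte offset 2 and occupies 4 bytes.
Bytes at offsets 2..5: 58 33 E9 F9.
Big-endian stores the most-significant byte at the lowest address.
The bytes are already most-significant first: 0x5833E9F9.

0x5833E9F9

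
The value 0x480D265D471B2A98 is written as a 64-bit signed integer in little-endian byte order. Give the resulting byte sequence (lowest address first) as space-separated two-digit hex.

98 2A 1B 47 5D 26 0D 48

Split into bytes (most-significant first): 48 0D 26 5D 47 1B 2A 98.
In little-endian order the low byte comes first in memory.
So at ascending addresses the bytes are 98 2A 1B 47 5D 26 0D 48.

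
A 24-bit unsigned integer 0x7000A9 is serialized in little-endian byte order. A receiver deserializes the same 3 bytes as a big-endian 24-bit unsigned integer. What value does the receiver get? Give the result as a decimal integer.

11075696

Stored little-endian, the bytes at ascending addresses are A9 00 70.
Read back as big-endian, the last byte is least significant, giving 0xA90070.
0xA90070 = 11075696.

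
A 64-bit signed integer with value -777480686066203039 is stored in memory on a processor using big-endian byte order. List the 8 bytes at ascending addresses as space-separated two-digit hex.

Two's complement of -777480686066203039 in 64 bits: 777480686066203039 = 0x0ACA2A9090B3F99F; invert → 0xF535D56F6F4C0660; add 1 → 0xF535D56F6F4C0661.
Split into bytes (most-significant first): F5 35 D5 6F 6F 4C 06 61.
In big-endian order the high byte comes first in memory.
So the memory order matches the most-significant-first order: F5 35 D5 6F 6F 4C 06 61.

F5 35 D5 6F 6F 4C 06 61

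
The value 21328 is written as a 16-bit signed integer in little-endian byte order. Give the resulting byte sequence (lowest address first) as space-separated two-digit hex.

50 53

21328 in hexadecimal, padded to 16 bits, is 0x5350.
Split into bytes (most-significant first): 53 50.
Little-endian: lowest address holds the least-significant byte.
So at ascending addresses the bytes are 50 53.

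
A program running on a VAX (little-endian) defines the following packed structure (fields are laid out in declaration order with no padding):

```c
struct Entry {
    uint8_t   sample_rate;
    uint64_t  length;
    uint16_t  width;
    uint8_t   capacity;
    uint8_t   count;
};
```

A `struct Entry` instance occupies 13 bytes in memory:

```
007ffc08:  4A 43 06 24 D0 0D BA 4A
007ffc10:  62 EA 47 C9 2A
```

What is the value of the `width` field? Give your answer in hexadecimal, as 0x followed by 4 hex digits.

0x47EA

`width` follows `sample_rate` (1 B), `length` (8 B), so it starts at offset 1 + 8 = 9 and occupies 2 bytes.
Bytes at offsets 9..10: EA 47.
Little-endian: lowest address holds the least-significant byte.
Reassemble most-significant byte first: 47 EA → 0x47EA.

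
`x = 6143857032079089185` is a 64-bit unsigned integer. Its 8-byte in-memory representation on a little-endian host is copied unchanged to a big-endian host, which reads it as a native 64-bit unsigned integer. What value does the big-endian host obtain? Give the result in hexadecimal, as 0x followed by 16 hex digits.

6143857032079089185 in 64-bit hexadecimal is 0x55435D6B4BDC1E21.
Stored little-endian, the bytes at ascending addresses are 21 1E DC 4B 6B 5D 43 55.
Read back as big-endian, the last byte is least significant, giving 0x211EDC4B6B5D4355.

0x211EDC4B6B5D4355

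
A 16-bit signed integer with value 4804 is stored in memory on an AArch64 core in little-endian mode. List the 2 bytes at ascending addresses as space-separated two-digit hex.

4804 in hexadecimal, padded to 16 bits, is 0x12C4.
Split into bytes (most-significant first): 12 C4.
Little-endian stores the least-significant byte at the lowest address.
So at ascending addresses the bytes are C4 12.

C4 12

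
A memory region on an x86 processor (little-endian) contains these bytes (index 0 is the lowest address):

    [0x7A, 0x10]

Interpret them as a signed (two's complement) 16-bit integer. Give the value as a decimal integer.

4218

In little-endian order the low byte comes first in memory.
Reassemble most-significant byte first: 10 7A → 0x107A.
0x107A = 4218.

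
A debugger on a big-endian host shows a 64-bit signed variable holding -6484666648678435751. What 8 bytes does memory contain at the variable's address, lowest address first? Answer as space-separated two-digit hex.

A6 01 D6 0A 4E B2 F4 59

Two's complement of -6484666648678435751 in 64 bits: 6484666648678435751 = 0x59FE29F5B14D0BA7; invert → 0xA601D60A4EB2F458; add 1 → 0xA601D60A4EB2F459.
Split into bytes (most-significant first): A6 01 D6 0A 4E B2 F4 59.
In big-endian order the high byte comes first in memory.
So the memory order matches the most-significant-first order: A6 01 D6 0A 4E B2 F4 59.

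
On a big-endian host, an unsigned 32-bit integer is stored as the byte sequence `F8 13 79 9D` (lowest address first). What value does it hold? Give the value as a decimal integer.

Big-endian: lowest address holds the most-significant byte.
The bytes are already most-significant first: 0xF813799D.
0xF813799D = 4162025885.

4162025885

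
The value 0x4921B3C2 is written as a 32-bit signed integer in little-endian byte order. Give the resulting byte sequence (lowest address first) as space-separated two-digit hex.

Split into bytes (most-significant first): 49 21 B3 C2.
Little-endian: lowest address holds the least-significant byte.
So at ascending addresses the bytes are C2 B3 21 49.

C2 B3 21 49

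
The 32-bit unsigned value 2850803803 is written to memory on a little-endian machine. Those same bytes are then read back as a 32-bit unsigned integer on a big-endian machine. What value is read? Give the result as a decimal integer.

1540418473

2850803803 in 32-bit hexadecimal is 0xA9EBD05B.
Stored little-endian, the bytes at ascending addresses are 5B D0 EB A9.
Read back as big-endian, the last byte is least significant, giving 0x5BD0EBA9.
0x5BD0EBA9 = 1540418473.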